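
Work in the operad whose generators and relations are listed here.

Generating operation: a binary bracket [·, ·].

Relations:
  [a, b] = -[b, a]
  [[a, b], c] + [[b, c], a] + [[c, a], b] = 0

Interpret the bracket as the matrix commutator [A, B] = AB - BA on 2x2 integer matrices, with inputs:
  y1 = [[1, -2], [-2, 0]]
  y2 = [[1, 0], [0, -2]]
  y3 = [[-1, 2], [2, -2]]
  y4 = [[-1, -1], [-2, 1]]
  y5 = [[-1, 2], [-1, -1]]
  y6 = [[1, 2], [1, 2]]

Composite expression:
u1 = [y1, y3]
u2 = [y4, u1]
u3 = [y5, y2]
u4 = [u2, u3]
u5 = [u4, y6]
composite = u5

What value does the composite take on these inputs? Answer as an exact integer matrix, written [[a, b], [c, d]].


[y1, y3] = [[0, 4], [-4, 0]]
[y4, [y1, y3]] = [[12, -8], [-8, -12]]
[y5, y2] = [[0, -6], [-3, 0]]
[[y4, [y1, y3]], [y5, y2]] = [[-24, -144], [72, 24]]
[[[y4, [y1, y3]], [y5, y2]], y6] = [[-288, -240], [-24, 288]]

[[-288, -240], [-24, 288]]


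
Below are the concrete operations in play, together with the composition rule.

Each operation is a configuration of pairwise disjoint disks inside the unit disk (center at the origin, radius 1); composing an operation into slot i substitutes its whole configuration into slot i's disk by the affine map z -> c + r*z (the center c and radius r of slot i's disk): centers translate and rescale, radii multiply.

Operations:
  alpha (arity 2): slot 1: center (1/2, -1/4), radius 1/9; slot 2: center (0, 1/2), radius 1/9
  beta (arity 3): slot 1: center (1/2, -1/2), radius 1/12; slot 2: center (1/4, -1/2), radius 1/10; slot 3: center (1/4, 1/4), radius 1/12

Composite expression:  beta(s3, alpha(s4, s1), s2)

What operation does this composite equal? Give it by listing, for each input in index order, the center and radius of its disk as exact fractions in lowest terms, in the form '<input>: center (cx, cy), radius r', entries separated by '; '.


Affine substitution under beta: radii multiply and s-centers shift.
input s3: applying the 1 nested substitution gives center (1/2, -1/2), radius 1/12
input s4: applying the 2 nested substitutions gives center (3/10, -21/40), radius 1/90
input s1: applying the 2 nested substitutions gives center (1/4, -9/20), radius 1/90
input s2: applying the 1 nested substitution gives center (1/4, 1/4), radius 1/12

s1: center (1/4, -9/20), radius 1/90; s2: center (1/4, 1/4), radius 1/12; s3: center (1/2, -1/2), radius 1/12; s4: center (3/10, -21/40), radius 1/90


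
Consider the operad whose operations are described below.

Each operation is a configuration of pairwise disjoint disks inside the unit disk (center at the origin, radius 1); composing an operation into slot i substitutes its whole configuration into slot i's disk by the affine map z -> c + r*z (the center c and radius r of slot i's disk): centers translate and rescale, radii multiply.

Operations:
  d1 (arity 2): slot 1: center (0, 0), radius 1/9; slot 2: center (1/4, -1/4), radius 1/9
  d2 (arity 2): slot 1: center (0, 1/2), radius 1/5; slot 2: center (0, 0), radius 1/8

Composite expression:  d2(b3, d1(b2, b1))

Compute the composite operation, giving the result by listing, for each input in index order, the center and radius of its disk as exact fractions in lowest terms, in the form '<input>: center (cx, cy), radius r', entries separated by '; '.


b1: center (1/32, -1/32), radius 1/72; b2: center (0, 0), radius 1/72; b3: center (0, 1/2), radius 1/5

Below d2, radii multiply path by path; the b-disk centers shift.
input b3: composing its 1 substitution step yields center (0, 1/2), radius 1/5
input b2: composing its 2 substitution steps yields center (0, 0), radius 1/72
input b1: composing its 2 substitution steps yields center (1/32, -1/32), radius 1/72


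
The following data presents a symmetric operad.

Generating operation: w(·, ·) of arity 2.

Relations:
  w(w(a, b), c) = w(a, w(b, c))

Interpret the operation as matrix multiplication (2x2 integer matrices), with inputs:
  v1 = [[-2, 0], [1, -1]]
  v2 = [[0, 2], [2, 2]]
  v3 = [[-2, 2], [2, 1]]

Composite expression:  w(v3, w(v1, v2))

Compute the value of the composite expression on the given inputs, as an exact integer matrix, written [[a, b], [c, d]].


[[-4, 8], [-2, -8]]

w(v1, v2) = [[0, -4], [-2, 0]]
w(v3, w(v1, v2)) = [[-4, 8], [-2, -8]]


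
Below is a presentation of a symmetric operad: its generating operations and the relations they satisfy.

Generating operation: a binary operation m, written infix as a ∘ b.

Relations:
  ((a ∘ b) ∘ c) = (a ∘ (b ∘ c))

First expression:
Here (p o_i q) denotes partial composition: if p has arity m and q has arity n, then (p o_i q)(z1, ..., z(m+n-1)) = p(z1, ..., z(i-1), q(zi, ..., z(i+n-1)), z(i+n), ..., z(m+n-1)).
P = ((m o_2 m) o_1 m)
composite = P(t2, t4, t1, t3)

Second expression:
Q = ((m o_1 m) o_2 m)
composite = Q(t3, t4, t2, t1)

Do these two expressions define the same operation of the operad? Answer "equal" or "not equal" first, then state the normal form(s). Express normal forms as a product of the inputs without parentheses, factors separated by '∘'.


The first composite normalizes to t2 ∘ t4 ∘ t1 ∘ t3
The second composite normalizes to t3 ∘ t4 ∘ t2 ∘ t1
No match — not equal.

not equal — first t2 ∘ t4 ∘ t1 ∘ t3, second t3 ∘ t4 ∘ t2 ∘ t1


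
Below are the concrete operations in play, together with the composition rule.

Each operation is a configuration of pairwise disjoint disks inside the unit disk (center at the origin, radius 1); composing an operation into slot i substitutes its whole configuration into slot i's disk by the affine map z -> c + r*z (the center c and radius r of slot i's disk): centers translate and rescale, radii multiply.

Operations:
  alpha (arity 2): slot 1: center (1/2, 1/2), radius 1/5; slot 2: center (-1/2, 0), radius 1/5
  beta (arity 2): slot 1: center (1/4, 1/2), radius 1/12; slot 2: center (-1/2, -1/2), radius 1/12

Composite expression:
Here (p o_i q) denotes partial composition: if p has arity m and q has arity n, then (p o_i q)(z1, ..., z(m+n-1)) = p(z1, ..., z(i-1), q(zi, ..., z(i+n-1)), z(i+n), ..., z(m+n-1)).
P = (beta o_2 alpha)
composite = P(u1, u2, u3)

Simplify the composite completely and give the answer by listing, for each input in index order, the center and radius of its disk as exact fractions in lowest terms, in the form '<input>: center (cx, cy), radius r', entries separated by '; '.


u1: center (1/4, 1/2), radius 1/12; u2: center (-11/24, -11/24), radius 1/60; u3: center (-13/24, -1/2), radius 1/60

Below beta, radii multiply path by path; the u-disk centers shift.
u1 passes through 1 substitution, ending at center (1/4, 1/2), radius 1/12
u2 passes through 2 substitutions, ending at center (-11/24, -11/24), radius 1/60
u3 passes through 2 substitutions, ending at center (-13/24, -1/2), radius 1/60


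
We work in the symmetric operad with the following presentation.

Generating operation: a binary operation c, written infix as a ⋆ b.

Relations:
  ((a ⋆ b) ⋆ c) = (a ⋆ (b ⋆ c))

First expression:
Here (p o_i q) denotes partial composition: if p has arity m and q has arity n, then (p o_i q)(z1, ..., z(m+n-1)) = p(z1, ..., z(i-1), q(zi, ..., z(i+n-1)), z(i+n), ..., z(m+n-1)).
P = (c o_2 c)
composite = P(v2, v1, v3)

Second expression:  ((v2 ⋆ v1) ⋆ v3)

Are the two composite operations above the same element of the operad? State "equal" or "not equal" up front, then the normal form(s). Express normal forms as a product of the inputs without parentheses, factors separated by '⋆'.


equal — both sides give v2 ⋆ v1 ⋆ v3

Reducing the first expression gives v2 ⋆ v1 ⋆ v3
Reducing the second expression gives v2 ⋆ v1 ⋆ v3
Both agree, so they are equal.


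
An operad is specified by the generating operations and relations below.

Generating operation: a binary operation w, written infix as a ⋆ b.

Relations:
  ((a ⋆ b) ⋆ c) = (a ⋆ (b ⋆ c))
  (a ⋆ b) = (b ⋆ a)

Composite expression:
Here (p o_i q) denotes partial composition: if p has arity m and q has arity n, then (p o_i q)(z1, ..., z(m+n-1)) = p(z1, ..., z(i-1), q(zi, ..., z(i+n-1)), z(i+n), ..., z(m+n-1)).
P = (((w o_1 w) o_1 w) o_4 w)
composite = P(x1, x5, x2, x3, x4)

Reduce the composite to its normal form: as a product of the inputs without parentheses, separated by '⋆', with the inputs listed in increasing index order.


With w associative and commutative, the x-input set is all that matters.
(x1 ⋆ x5) flattens to x1 ⋆ x5
((x1 ⋆ x5) ⋆ x2) flattens to x1 ⋆ x5 ⋆ x2
(x3 ⋆ x4) flattens to x3 ⋆ x4
(((x1 ⋆ x5) ⋆ x2) ⋆ (x3 ⋆ x4)) flattens to x1 ⋆ x5 ⋆ x2 ⋆ x3 ⋆ x4
reordering the factors by index: x1 ⋆ x2 ⋆ x3 ⋆ x4 ⋆ x5

x1 ⋆ x2 ⋆ x3 ⋆ x4 ⋆ x5


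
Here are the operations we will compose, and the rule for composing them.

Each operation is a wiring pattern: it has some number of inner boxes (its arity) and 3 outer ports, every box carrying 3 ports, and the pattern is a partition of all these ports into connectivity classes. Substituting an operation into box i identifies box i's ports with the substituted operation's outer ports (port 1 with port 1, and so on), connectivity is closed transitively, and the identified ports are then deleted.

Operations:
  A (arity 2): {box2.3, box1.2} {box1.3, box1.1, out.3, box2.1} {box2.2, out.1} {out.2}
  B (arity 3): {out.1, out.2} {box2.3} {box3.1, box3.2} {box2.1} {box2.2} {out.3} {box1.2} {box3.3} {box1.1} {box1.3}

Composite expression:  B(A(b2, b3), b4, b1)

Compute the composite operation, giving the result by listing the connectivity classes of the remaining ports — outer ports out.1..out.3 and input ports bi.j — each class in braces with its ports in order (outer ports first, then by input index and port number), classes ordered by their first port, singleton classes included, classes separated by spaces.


Substituting into B glues patterns; closure does the rest.
A over (b2, b3) gives {out.1, b3.2} {out.2} {out.3, b2.1, b2.3, b3.1} {b2.2, b3.3}, out.j being that stage's outer ports
B over (b2, b3, b4, b1) gives {out.1, out.2} {out.3} {b1.1, b1.2} {b1.3} {b2.1, b2.3, b3.1} {b2.2, b3.3} {b3.2} {b4.1} {b4.2} {b4.3}, out.j being that stage's outer ports

{out.1, out.2} {out.3} {b1.1, b1.2} {b1.3} {b2.1, b2.3, b3.1} {b2.2, b3.3} {b3.2} {b4.1} {b4.2} {b4.3}


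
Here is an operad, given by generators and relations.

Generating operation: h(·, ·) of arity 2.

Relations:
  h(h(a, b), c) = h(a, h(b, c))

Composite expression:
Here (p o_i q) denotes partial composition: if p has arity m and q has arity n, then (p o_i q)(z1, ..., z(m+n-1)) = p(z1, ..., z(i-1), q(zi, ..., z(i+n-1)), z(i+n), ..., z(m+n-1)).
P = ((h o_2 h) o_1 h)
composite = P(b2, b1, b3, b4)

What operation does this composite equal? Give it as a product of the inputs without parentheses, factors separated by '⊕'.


b2 ⊕ b1 ⊕ b3 ⊕ b4


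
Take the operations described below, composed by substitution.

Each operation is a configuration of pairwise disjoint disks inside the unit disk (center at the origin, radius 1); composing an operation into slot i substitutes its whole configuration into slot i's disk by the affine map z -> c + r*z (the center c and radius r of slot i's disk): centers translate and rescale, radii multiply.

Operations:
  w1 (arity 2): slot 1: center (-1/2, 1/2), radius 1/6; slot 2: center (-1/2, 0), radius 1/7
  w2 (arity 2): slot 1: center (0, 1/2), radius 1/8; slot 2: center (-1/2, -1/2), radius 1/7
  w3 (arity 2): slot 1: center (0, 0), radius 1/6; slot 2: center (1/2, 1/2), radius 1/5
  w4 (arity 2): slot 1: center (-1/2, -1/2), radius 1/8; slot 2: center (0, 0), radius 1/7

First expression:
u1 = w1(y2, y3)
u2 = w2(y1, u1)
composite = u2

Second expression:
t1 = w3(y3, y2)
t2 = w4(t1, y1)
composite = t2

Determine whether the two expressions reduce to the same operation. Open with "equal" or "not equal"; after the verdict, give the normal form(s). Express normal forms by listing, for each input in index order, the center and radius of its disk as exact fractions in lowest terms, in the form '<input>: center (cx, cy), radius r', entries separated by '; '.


not equal; the first gives y1: center (0, 1/2), radius 1/8; y2: center (-4/7, -3/7), radius 1/42; y3: center (-4/7, -1/2), radius 1/49 and the second y1: center (0, 0), radius 1/7; y2: center (-7/16, -7/16), radius 1/40; y3: center (-1/2, -1/2), radius 1/48

The first expression, normalized: y1: center (0, 1/2), radius 1/8; y2: center (-4/7, -3/7), radius 1/42; y3: center (-4/7, -1/2), radius 1/49
The second expression, normalized: y1: center (0, 0), radius 1/7; y2: center (-7/16, -7/16), radius 1/40; y3: center (-1/2, -1/2), radius 1/48
Different reductions; not equal.


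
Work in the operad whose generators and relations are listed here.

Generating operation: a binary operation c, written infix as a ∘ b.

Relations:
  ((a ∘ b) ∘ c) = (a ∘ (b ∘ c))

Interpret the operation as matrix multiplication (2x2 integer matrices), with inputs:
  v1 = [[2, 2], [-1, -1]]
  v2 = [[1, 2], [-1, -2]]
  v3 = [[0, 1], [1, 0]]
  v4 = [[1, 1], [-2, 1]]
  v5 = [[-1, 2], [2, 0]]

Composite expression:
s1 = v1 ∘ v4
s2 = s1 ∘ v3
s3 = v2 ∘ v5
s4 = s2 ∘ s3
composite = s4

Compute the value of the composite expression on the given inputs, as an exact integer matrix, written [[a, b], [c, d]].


(v1 ∘ v4) = [[-2, 4], [1, -2]]
((v1 ∘ v4) ∘ v3) = [[4, -2], [-2, 1]]
(v2 ∘ v5) = [[3, 2], [-3, -2]]
(((v1 ∘ v4) ∘ v3) ∘ (v2 ∘ v5)) = [[18, 12], [-9, -6]]

[[18, 12], [-9, -6]]


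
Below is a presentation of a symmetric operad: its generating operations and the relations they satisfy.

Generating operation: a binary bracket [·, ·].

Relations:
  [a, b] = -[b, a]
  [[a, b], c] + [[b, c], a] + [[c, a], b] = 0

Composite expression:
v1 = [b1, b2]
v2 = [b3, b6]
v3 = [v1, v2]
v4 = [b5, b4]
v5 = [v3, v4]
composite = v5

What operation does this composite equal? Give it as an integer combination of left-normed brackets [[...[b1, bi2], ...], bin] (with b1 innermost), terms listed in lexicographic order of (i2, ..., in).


-[[[[[b1, b2], b3], b6], b4], b5] + [[[[[b1, b2], b3], b6], b5], b4] + [[[[[b1, b2], b6], b3], b4], b5] - [[[[[b1, b2], b6], b3], b5], b4]


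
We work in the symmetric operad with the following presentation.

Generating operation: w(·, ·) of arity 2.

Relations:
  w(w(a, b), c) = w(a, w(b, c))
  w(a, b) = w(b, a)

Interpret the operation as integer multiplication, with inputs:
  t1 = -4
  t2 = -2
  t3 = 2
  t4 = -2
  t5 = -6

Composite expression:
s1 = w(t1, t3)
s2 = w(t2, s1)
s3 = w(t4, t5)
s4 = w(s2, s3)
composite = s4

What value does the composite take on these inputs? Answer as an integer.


w(t1, t3) = -8
w(t2, w(t1, t3)) = 16
w(t4, t5) = 12
w(w(t2, w(t1, t3)), w(t4, t5)) = 192

192


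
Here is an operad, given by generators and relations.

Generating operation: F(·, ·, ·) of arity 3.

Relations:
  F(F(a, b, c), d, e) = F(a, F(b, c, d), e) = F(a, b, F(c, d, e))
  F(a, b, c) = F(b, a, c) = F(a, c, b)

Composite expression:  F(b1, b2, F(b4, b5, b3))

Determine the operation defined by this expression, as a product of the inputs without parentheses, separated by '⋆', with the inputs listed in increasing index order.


b1 ⋆ b2 ⋆ b3 ⋆ b4 ⋆ b5

Any arrangement under F is one operation, so sort the b-inputs.
F(b4, b5, b3) unparenthesizes to b4 ⋆ b5 ⋆ b3
F(b1, b2, F(b4, b5, b3)) unparenthesizes to b1 ⋆ b2 ⋆ b4 ⋆ b5 ⋆ b3
sorting the factors by input index: b1 ⋆ b2 ⋆ b3 ⋆ b4 ⋆ b5


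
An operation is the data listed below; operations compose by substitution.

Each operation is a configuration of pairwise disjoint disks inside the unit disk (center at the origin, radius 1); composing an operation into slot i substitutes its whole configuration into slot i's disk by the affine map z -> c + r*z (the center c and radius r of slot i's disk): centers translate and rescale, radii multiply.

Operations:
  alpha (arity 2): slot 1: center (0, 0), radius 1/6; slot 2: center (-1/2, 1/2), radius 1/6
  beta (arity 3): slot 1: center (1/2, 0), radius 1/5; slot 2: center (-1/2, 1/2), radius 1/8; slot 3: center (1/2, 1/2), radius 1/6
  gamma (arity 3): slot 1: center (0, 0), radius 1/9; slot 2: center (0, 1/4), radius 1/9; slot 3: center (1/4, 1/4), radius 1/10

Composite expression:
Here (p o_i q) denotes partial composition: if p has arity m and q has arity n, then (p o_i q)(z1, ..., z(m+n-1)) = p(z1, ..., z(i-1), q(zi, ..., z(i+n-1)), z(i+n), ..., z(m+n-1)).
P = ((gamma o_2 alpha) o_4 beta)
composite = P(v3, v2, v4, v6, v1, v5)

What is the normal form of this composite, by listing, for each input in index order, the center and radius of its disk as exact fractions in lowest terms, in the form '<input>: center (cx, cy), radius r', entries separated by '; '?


Only the slot chain above each v matters under gamma; compose those maps.
v3: after 1 affine step, its disk has center (0, 0), radius 1/9
v2: after 2 affine steps, its disk has center (0, 1/4), radius 1/54
v4: after 2 affine steps, its disk has center (-1/18, 11/36), radius 1/54
v6: after 2 affine steps, its disk has center (3/10, 1/4), radius 1/50
v1: after 2 affine steps, its disk has center (1/5, 3/10), radius 1/80
v5: after 2 affine steps, its disk has center (3/10, 3/10), radius 1/60

v1: center (1/5, 3/10), radius 1/80; v2: center (0, 1/4), radius 1/54; v3: center (0, 0), radius 1/9; v4: center (-1/18, 11/36), radius 1/54; v5: center (3/10, 3/10), radius 1/60; v6: center (3/10, 1/4), radius 1/50


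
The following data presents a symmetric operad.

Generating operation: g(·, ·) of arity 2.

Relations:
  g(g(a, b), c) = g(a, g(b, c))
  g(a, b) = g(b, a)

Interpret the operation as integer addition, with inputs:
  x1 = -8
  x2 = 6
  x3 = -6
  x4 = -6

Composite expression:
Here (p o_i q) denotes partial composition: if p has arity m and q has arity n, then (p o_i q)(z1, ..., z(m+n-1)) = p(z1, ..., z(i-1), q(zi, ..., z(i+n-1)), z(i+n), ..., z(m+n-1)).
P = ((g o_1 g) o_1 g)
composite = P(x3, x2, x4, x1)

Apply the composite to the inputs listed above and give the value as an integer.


-14


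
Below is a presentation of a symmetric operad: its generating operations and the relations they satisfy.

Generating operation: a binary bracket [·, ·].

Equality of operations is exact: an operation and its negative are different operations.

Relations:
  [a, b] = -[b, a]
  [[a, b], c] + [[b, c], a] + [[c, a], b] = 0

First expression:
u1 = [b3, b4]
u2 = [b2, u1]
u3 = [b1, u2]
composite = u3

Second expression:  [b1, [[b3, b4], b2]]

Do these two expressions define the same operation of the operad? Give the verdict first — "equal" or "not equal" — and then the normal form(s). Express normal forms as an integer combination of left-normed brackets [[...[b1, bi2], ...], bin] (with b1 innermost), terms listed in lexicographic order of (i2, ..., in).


not equal; first: [[[b1, b2], b3], b4] - [[[b1, b2], b4], b3] - [[[b1, b3], b4], b2] + [[[b1, b4], b3], b2]; second: -[[[b1, b2], b3], b4] + [[[b1, b2], b4], b3] + [[[b1, b3], b4], b2] - [[[b1, b4], b3], b2]

In normal form, the first expression is [[[b1, b2], b3], b4] - [[[b1, b2], b4], b3] - [[[b1, b3], b4], b2] + [[[b1, b4], b3], b2]
In normal form, the second expression is -[[[b1, b2], b3], b4] + [[[b1, b2], b4], b3] + [[[b1, b3], b4], b2] - [[[b1, b4], b3], b2]
Distinct normal forms: not equal.


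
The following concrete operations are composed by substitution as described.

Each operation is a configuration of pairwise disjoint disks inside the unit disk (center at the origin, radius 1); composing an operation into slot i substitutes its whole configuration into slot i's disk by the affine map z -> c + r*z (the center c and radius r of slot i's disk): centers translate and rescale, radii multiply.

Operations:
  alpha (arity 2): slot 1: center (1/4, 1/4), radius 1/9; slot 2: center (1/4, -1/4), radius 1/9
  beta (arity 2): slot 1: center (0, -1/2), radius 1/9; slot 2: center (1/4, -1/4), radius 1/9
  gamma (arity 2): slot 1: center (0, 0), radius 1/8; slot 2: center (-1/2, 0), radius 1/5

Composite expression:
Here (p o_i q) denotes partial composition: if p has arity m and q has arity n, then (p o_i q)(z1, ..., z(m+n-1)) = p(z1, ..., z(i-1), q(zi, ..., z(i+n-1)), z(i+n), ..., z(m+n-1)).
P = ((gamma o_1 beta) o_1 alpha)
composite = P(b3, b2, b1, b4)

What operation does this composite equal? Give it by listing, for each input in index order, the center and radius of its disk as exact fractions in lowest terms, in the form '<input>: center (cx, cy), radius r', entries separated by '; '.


b1: center (1/32, -1/32), radius 1/72; b2: center (1/288, -19/288), radius 1/648; b3: center (1/288, -17/288), radius 1/648; b4: center (-1/2, 0), radius 1/5

Nesting under gamma composes maps z -> c + r*z down each b-path.
b3 passes through 3 substitutions, ending at center (1/288, -17/288), radius 1/648
b2 passes through 3 substitutions, ending at center (1/288, -19/288), radius 1/648
b1 passes through 2 substitutions, ending at center (1/32, -1/32), radius 1/72
b4 passes through 1 substitution, ending at center (-1/2, 0), radius 1/5


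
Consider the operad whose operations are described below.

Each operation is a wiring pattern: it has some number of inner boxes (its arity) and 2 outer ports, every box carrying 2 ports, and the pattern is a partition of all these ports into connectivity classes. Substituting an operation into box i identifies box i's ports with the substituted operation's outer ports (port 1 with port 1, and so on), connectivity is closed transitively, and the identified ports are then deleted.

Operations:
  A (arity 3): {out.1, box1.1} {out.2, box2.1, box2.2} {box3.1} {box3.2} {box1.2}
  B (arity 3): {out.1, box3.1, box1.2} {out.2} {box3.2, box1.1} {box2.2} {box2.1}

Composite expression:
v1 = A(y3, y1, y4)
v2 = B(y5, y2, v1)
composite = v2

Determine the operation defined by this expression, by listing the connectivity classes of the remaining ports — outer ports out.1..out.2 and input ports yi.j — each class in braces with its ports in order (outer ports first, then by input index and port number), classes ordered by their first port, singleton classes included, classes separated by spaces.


{out.1, y3.1, y5.2} {out.2} {y1.1, y1.2, y5.1} {y2.1} {y2.2} {y3.2} {y4.1} {y4.2}

Two ports join when wires chain via B-identified ports.
after A, the pattern on (y3, y1, y4) reads {out.1, y3.1} {out.2, y1.1, y1.2} {y3.2} {y4.1} {y4.2} (out.j = its outer ports)
after B, the pattern on (y5, y2, y3, y1, y4) reads {out.1, y3.1, y5.2} {out.2} {y1.1, y1.2, y5.1} {y2.1} {y2.2} {y3.2} {y4.1} {y4.2} (out.j = its outer ports)


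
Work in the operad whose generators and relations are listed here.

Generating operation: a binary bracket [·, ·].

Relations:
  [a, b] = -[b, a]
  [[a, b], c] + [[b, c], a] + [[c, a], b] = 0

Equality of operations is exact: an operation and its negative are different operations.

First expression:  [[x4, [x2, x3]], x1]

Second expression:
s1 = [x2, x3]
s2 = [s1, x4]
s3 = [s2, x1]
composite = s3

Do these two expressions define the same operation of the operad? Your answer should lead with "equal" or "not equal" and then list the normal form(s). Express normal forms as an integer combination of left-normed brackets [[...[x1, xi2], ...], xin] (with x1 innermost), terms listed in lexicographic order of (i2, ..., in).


The first expression, normalized: [[[x1, x2], x3], x4] - [[[x1, x3], x2], x4] - [[[x1, x4], x2], x3] + [[[x1, x4], x3], x2]
The second expression, normalized: -[[[x1, x2], x3], x4] + [[[x1, x3], x2], x4] + [[[x1, x4], x2], x3] - [[[x1, x4], x3], x2]
Different reductions; not equal.

not equal; the first gives [[[x1, x2], x3], x4] - [[[x1, x3], x2], x4] - [[[x1, x4], x2], x3] + [[[x1, x4], x3], x2] and the second -[[[x1, x2], x3], x4] + [[[x1, x3], x2], x4] + [[[x1, x4], x2], x3] - [[[x1, x4], x3], x2]


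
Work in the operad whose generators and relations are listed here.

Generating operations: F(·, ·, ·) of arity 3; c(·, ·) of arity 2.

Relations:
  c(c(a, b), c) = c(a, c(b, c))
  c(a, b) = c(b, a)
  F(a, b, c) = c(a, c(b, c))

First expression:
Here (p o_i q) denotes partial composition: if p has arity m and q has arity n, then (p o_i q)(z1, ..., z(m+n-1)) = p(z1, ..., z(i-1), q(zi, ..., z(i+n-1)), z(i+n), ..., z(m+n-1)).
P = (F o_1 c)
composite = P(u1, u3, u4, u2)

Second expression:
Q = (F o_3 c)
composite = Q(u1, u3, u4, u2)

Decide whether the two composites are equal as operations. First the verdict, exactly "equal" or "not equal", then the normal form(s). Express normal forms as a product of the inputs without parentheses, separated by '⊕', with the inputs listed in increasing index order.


equal: each reduces to u1 ⊕ u2 ⊕ u3 ⊕ u4


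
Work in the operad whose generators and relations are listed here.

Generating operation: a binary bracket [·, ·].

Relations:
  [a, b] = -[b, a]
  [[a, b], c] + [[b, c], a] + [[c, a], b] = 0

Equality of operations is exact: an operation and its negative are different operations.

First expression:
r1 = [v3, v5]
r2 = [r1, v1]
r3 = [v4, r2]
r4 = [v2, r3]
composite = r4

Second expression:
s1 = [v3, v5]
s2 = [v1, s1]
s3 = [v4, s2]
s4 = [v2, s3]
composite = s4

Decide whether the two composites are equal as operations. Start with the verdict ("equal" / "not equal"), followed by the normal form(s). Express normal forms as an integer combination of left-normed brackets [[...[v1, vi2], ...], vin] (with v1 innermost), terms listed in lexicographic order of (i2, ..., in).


Normal form of the first expression: -[[[[v1, v3], v5], v4], v2] + [[[[v1, v5], v3], v4], v2]
Normal form of the second expression: [[[[v1, v3], v5], v4], v2] - [[[[v1, v5], v3], v4], v2]
No match — not equal.

not equal: they reduce to -[[[[v1, v3], v5], v4], v2] + [[[[v1, v5], v3], v4], v2] and [[[[v1, v3], v5], v4], v2] - [[[[v1, v5], v3], v4], v2]


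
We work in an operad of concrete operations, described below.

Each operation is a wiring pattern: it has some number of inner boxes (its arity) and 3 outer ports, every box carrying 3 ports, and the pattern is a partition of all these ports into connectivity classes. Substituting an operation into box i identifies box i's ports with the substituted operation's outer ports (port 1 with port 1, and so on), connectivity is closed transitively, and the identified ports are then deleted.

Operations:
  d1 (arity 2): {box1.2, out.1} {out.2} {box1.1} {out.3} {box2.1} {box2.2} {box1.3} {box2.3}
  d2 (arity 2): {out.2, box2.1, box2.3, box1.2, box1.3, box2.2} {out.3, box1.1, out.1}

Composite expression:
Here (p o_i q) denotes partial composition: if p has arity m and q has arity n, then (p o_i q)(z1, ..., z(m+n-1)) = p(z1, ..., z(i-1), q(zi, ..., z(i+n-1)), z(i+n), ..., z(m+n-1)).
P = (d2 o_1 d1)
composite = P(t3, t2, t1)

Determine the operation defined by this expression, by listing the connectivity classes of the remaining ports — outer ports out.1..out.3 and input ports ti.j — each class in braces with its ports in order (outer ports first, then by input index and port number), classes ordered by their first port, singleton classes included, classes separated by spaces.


{out.1, out.3, t3.2} {out.2, t1.1, t1.2, t1.3} {t2.1} {t2.2} {t2.3} {t3.1} {t3.3}

Treat the ports identified at d2 as solder joints: merge, then drop.
d1 over (t3, t2) gives {out.1, t3.2} {out.2} {out.3} {t2.1} {t2.2} {t2.3} {t3.1} {t3.3}, out.j being that stage's outer ports
d2 over (t3, t2, t1) gives {out.1, out.3, t3.2} {out.2, t1.1, t1.2, t1.3} {t2.1} {t2.2} {t2.3} {t3.1} {t3.3}, out.j being that stage's outer ports


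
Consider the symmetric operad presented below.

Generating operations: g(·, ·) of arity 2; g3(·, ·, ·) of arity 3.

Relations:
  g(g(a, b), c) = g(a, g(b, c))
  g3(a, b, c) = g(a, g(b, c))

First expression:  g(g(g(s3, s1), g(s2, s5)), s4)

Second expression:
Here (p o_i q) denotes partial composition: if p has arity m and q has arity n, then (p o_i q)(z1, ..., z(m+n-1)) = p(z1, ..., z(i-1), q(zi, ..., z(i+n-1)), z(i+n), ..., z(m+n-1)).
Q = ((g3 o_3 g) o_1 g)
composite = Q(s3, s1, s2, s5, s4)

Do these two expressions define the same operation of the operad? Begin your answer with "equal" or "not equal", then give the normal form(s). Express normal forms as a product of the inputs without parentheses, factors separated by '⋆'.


equal: each reduces to s3 ⋆ s1 ⋆ s2 ⋆ s5 ⋆ s4

Reducing the first expression gives s3 ⋆ s1 ⋆ s2 ⋆ s5 ⋆ s4
Reducing the second expression gives s3 ⋆ s1 ⋆ s2 ⋆ s5 ⋆ s4
The forms coincide; equal.


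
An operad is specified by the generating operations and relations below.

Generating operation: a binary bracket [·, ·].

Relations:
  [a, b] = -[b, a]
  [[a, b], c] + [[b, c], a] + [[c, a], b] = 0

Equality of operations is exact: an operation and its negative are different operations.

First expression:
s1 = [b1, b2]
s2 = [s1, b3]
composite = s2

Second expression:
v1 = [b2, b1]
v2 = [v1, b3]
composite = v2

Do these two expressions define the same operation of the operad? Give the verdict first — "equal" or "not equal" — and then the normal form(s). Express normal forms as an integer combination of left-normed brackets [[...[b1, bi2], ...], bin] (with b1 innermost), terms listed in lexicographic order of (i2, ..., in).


not equal; the first gives [[b1, b2], b3] and the second -[[b1, b2], b3]


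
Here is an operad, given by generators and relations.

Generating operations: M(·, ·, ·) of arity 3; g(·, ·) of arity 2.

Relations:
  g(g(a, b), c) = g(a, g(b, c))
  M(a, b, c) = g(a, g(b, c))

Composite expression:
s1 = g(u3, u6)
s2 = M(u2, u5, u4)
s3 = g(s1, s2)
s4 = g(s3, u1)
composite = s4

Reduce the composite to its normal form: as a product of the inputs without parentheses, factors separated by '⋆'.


u3 ⋆ u6 ⋆ u2 ⋆ u5 ⋆ u4 ⋆ u1

Every regrouping of g is equal, so read the u-inputs in written order.
g(u3, u6) unparenthesizes to u3 ⋆ u6
M(u2, u5, u4) unparenthesizes to u2 ⋆ u5 ⋆ u4
g(g(u3, u6), M(u2, u5, u4)) unparenthesizes to u3 ⋆ u6 ⋆ u2 ⋆ u5 ⋆ u4
g(g(g(u3, u6), M(u2, u5, u4)), u1) unparenthesizes to u3 ⋆ u6 ⋆ u2 ⋆ u5 ⋆ u4 ⋆ u1


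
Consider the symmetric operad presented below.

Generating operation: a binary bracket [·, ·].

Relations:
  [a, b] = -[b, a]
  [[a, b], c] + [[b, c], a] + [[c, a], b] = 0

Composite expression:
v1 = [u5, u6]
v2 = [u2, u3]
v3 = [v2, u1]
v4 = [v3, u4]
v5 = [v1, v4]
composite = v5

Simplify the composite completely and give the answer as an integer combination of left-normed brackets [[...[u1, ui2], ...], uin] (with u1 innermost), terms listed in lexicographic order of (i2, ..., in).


[[[[[u1, u2], u3], u4], u5], u6] - [[[[[u1, u2], u3], u4], u6], u5] - [[[[[u1, u3], u2], u4], u5], u6] + [[[[[u1, u3], u2], u4], u6], u5]

A multilinear Lie element is pinned by u1-initial words (u1 innermost).
Composite bracket: [[u5, u6], [[[u2, u3], u1], u4]]
Under [a, b] = ab - ba we get 32 signed associative words (2^5 = 32).
Only words starting with u1 matter:
  u1u2u3u4u5u6 (sign +1) contributes +[[[[[u1, u2], u3], u4], u5], u6]
  u1u2u3u4u6u5 (sign -1) contributes -[[[[[u1, u2], u3], u4], u6], u5]
  u1u3u2u4u5u6 (sign -1) contributes -[[[[[u1, u3], u2], u4], u5], u6]
  u1u3u2u4u6u5 (sign +1) contributes +[[[[[u1, u3], u2], u4], u6], u5]


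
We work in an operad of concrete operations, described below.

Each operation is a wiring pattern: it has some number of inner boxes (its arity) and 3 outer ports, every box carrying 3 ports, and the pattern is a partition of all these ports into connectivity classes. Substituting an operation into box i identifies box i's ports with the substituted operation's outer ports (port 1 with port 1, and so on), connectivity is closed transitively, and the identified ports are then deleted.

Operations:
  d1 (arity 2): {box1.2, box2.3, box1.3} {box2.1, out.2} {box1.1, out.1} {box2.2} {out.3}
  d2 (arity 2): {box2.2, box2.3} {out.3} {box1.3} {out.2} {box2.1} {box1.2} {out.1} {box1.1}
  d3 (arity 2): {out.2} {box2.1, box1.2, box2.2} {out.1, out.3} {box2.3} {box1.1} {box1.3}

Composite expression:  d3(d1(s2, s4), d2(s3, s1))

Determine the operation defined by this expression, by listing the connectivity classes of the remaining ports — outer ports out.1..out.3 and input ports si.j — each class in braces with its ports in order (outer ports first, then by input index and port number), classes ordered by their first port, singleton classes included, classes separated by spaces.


{out.1, out.3} {out.2} {s1.1} {s1.2, s1.3} {s2.1} {s2.2, s2.3, s4.3} {s3.1} {s3.2} {s3.3} {s4.1} {s4.2}


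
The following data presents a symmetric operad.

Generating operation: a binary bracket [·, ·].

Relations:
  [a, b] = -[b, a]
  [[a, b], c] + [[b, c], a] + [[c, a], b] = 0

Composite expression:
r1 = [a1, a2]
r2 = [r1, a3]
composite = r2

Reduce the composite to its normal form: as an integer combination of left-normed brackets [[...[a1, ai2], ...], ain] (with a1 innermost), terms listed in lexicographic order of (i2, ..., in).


[[a1, a2], a3]

Expand each bracket as ab - ba; the a1-initial words give the coefficients.
Composite bracket: [[a1, a2], a3]
Expanding via [a, b] = ab - ba: 4 signed words (2^2 = 4).
Collect the words opening with a1:
  a1a2a3 appears with sign +1, giving the term +[[a1, a2], a3]


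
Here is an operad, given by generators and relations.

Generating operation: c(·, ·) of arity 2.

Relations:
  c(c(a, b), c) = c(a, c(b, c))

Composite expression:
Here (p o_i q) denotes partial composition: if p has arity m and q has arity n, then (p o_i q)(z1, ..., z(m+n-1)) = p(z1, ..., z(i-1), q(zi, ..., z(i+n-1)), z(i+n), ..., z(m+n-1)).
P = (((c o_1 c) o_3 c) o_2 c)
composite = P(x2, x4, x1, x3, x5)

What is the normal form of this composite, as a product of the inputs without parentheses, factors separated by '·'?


The c-tree's shape is irrelevant; the x-reading-order decides.
c(x4, x1) reduces to x4 · x1
c(x2, c(x4, x1)) reduces to x2 · x4 · x1
c(x3, x5) reduces to x3 · x5
c(c(x2, c(x4, x1)), c(x3, x5)) reduces to x2 · x4 · x1 · x3 · x5

x2 · x4 · x1 · x3 · x5


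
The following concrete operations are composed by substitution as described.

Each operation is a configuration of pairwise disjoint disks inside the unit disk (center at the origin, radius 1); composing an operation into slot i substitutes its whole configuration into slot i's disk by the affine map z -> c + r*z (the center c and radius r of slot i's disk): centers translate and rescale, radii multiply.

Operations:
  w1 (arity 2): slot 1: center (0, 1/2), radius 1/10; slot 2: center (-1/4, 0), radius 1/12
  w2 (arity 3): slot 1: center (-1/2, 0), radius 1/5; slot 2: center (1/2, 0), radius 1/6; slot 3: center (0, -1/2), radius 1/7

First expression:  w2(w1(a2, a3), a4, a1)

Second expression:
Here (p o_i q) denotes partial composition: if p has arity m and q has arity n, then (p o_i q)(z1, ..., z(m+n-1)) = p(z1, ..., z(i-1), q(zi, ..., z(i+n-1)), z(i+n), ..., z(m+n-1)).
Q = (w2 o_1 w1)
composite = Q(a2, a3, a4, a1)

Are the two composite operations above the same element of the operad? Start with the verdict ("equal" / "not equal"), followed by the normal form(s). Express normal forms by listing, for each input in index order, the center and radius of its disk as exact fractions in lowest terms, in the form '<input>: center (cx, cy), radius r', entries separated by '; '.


In normal form, the first expression is a1: center (0, -1/2), radius 1/7; a2: center (-1/2, 1/10), radius 1/50; a3: center (-11/20, 0), radius 1/60; a4: center (1/2, 0), radius 1/6
In normal form, the second expression is a1: center (0, -1/2), radius 1/7; a2: center (-1/2, 1/10), radius 1/50; a3: center (-11/20, 0), radius 1/60; a4: center (1/2, 0), radius 1/6
Both agree, so they are equal.

equal; both compose to a1: center (0, -1/2), radius 1/7; a2: center (-1/2, 1/10), radius 1/50; a3: center (-11/20, 0), radius 1/60; a4: center (1/2, 0), radius 1/6


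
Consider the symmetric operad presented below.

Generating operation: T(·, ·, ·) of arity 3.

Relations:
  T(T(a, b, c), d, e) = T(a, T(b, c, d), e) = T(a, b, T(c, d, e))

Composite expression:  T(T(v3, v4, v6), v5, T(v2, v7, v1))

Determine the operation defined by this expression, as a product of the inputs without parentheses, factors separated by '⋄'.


The T-tree's shape is irrelevant; the v-reading-order decides.
T(v3, v4, v6) linearizes to v3 ⋄ v4 ⋄ v6
T(v2, v7, v1) linearizes to v2 ⋄ v7 ⋄ v1
T(T(v3, v4, v6), v5, T(v2, v7, v1)) linearizes to v3 ⋄ v4 ⋄ v6 ⋄ v5 ⋄ v2 ⋄ v7 ⋄ v1

v3 ⋄ v4 ⋄ v6 ⋄ v5 ⋄ v2 ⋄ v7 ⋄ v1


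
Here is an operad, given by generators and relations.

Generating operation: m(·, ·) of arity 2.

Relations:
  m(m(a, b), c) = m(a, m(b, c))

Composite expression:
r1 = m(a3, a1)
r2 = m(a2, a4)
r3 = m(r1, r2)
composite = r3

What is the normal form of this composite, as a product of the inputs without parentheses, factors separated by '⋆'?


a3 ⋆ a1 ⋆ a2 ⋆ a4

The m-tree's shape is irrelevant; the a-reading-order decides.
m(a3, a1) unparenthesizes to a3 ⋆ a1
m(a2, a4) unparenthesizes to a2 ⋆ a4
m(m(a3, a1), m(a2, a4)) unparenthesizes to a3 ⋆ a1 ⋆ a2 ⋆ a4


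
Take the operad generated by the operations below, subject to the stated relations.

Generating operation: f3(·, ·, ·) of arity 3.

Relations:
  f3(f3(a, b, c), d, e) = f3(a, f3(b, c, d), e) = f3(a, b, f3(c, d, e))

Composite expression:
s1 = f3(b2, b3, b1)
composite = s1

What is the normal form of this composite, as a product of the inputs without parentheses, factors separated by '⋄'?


b2 ⋄ b3 ⋄ b1


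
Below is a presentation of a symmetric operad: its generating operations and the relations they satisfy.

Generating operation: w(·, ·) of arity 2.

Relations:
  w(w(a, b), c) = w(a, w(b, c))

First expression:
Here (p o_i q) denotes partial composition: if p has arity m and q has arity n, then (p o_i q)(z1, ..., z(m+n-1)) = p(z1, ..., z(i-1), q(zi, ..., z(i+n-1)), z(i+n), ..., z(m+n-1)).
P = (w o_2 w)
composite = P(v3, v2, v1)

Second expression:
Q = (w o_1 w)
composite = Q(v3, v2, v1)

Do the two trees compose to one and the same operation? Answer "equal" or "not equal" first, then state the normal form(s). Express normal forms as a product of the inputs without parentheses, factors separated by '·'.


equal; the common form is v3 · v2 · v1

The first expression reduces to v3 · v2 · v1
The second expression reduces to v3 · v2 · v1
Same normal form: equal.


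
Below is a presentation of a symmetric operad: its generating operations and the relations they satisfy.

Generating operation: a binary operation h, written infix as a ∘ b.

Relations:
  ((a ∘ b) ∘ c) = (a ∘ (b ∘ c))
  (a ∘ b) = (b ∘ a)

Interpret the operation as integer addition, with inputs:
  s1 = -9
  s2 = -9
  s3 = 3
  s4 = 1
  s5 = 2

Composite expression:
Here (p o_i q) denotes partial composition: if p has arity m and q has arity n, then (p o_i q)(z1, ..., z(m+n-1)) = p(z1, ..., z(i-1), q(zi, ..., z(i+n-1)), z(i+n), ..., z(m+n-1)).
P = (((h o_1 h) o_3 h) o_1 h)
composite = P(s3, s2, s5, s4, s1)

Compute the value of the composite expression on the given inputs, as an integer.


-12

(s3 ∘ s2) = -6
((s3 ∘ s2) ∘ s5) = -4
(s4 ∘ s1) = -8
(((s3 ∘ s2) ∘ s5) ∘ (s4 ∘ s1)) = -12


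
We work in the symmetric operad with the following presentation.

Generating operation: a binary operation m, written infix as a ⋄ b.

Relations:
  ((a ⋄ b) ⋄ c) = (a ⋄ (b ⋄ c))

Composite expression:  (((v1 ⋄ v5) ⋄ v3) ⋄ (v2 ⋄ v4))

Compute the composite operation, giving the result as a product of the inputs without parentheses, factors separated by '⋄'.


v1 ⋄ v5 ⋄ v3 ⋄ v2 ⋄ v4

All parenthesizations of m agree; list the v-inputs left to right.
(v1 ⋄ v5) collapses to v1 ⋄ v5
((v1 ⋄ v5) ⋄ v3) collapses to v1 ⋄ v5 ⋄ v3
(v2 ⋄ v4) collapses to v2 ⋄ v4
(((v1 ⋄ v5) ⋄ v3) ⋄ (v2 ⋄ v4)) collapses to v1 ⋄ v5 ⋄ v3 ⋄ v2 ⋄ v4


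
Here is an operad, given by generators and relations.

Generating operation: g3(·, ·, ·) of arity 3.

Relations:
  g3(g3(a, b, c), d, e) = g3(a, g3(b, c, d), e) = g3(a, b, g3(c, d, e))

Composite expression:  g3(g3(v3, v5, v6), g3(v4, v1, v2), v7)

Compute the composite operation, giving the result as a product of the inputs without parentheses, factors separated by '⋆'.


Associativity of g3 dissolves the nesting; only the v-input order survives.
g3(v3, v5, v6) spells out as v3 ⋆ v5 ⋆ v6
g3(v4, v1, v2) spells out as v4 ⋆ v1 ⋆ v2
g3(g3(v3, v5, v6), g3(v4, v1, v2), v7) spells out as v3 ⋆ v5 ⋆ v6 ⋆ v4 ⋆ v1 ⋆ v2 ⋆ v7

v3 ⋆ v5 ⋆ v6 ⋆ v4 ⋆ v1 ⋆ v2 ⋆ v7
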